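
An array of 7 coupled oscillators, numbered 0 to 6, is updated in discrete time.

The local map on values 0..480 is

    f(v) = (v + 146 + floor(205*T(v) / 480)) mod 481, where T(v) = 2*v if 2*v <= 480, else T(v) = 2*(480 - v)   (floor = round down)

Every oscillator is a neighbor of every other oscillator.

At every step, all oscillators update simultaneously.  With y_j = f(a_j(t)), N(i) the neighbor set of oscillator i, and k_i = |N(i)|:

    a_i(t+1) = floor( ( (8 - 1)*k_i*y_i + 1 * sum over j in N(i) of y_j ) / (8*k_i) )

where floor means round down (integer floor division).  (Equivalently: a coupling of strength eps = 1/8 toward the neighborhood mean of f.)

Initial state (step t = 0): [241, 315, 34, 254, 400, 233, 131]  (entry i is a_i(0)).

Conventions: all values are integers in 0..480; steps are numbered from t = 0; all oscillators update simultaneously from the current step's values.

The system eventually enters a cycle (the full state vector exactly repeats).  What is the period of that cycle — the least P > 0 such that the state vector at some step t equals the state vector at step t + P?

Simulating step by step:
t=0: [241, 315, 34, 254, 400, 233, 131]
t=1: [118, 126, 202, 120, 137, 107, 355]
t=2: [353, 365, 75, 356, 383, 335, 149]
t=3: [135, 137, 271, 135, 138, 132, 388]
t=4: [384, 388, 143, 384, 388, 379, 158]
t=5: [143, 143, 382, 143, 143, 142, 405]
t=6: [399, 399, 159, 399, 399, 397, 162]
t=7: [145, 145, 408, 145, 145, 145, 413]
t=8: [402, 402, 163, 402, 402, 402, 164]
t=9: [146, 146, 415, 146, 146, 146, 416]
t=10: [404, 404, 164, 404, 404, 404, 164]
t=11: [146, 146, 416, 146, 146, 146, 416]
t=12: [404, 404, 164, 404, 404, 404, 164]

Answer: 2
Key observation: The state at step 10, [404, 404, 164, 404, 404, 404, 164], reappears at step 12 — and no state repeats earlier — so the cycle the system enters has period 2.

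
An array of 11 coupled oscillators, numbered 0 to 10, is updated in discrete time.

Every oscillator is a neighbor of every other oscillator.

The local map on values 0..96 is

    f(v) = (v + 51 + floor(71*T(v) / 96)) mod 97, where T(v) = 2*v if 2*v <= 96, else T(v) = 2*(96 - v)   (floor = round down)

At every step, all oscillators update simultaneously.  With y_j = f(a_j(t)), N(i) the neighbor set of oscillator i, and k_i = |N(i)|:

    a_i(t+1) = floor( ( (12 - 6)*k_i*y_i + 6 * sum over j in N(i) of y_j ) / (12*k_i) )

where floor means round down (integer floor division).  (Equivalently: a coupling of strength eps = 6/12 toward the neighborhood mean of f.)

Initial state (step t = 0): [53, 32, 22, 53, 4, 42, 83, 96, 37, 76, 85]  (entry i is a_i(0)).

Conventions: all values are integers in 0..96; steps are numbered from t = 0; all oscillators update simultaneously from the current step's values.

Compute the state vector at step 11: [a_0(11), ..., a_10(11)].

Simulating step by step:
t=0: [53, 32, 22, 53, 4, 42, 83, 96, 37, 76, 85]
t=1: [59, 43, 31, 59, 55, 54, 53, 50, 48, 54, 52]
t=2: [66, 62, 49, 66, 67, 67, 67, 68, 68, 67, 67]
t=3: [64, 65, 67, 64, 63, 63, 63, 63, 63, 63, 63]
t=4: [64, 64, 63, 64, 64, 64, 64, 64, 64, 64, 64]
t=5: [65, 65, 65, 65, 65, 65, 65, 65, 65, 65, 65]
t=6: [64, 64, 64, 64, 64, 64, 64, 64, 64, 64, 64]
t=7: [65, 65, 65, 65, 65, 65, 65, 65, 65, 65, 65]
t=8: [64, 64, 64, 64, 64, 64, 64, 64, 64, 64, 64]
t=9: [65, 65, 65, 65, 65, 65, 65, 65, 65, 65, 65]
t=10: [64, 64, 64, 64, 64, 64, 64, 64, 64, 64, 64]
t=11: [65, 65, 65, 65, 65, 65, 65, 65, 65, 65, 65]

Answer: [65, 65, 65, 65, 65, 65, 65, 65, 65, 65, 65]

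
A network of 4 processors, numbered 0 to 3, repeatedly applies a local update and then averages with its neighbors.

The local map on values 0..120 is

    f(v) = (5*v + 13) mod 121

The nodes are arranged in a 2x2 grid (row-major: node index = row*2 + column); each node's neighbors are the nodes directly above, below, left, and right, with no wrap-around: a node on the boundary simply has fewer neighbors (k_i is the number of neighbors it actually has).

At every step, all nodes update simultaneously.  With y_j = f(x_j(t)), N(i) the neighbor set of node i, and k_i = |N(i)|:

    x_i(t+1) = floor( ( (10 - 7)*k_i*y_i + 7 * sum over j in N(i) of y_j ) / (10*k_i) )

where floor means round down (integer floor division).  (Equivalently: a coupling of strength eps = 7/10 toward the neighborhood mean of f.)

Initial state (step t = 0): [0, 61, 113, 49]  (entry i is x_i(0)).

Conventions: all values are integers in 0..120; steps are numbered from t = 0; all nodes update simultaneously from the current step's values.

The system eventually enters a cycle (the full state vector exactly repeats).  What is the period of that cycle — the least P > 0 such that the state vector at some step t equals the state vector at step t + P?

Answer: 5
Key observation: The state at step 57, [115, 115, 115, 115], reappears at step 62 — and no state repeats earlier — so the cycle the system enters has period 5.

Derivation:
t=0: [0, 61, 113, 49]
t=1: [63, 32, 38, 64]
t=2: [72, 77, 86, 74]
t=3: [43, 21, 34, 46]
t=4: [95, 73, 56, 63]
t=5: [24, 36, 46, 48]
t=6: [29, 29, 8, 28]
t=7: [42, 35, 40, 41]
t=8: [86, 89, 97, 84]
t=9: [62, 81, 56, 59]
t=10: [61, 67, 66, 56]
t=11: [95, 76, 74, 87]
t=12: [18, 40, 37, 43]
t=13: [90, 101, 96, 91]
t=14: [45, 81, 74, 46]
t=15: [61, 57, 47, 26]
t=16: [44, 51, 36, 28]
t=17: [67, 58, 72, 43]
t=18: [56, 92, 77, 56]
t=19: [66, 68, 46, 66]
t=20: [69, 104, 71, 69]
t=21: [53, 95, 82, 53]
t=22: [33, 26, 43, 33]
t=23: [62, 46, 72, 62]
t=24: [28, 57, 59, 28]
t=25: [52, 39, 42, 52]
t=26: [75, 47, 52, 75]
t=27: [20, 19, 26, 20]
t=28: [79, 111, 85, 79]
t=29: [69, 56, 54, 69]
t=30: [67, 96, 93, 67]
t=31: [75, 76, 108, 75]
t=32: [42, 26, 38, 42]
t=33: [67, 78, 96, 67]
t=34: [48, 86, 76, 48]
t=35: [41, 31, 16, 41]
t=36: [78, 82, 95, 78]
t=37: [34, 46, 29, 34]
t=38: [31, 43, 54, 31]
t=39: [65, 65, 45, 65]
t=40: [103, 96, 102, 103]
t=41: [30, 33, 42, 30]
t=42: [68, 46, 60, 68]
t=43: [58, 78, 99, 58]
t=44: [40, 54, 49, 40]
t=45: [47, 76, 69, 47]
t=46: [52, 13, 39, 52]
t=47: [67, 45, 47, 67]
t=48: [74, 109, 76, 74]
t=49: [42, 36, 23, 42]
t=50: [58, 93, 73, 58]
t=51: [63, 77, 47, 63]
t=52: [40, 70, 62, 40]
t=53: [55, 64, 88, 55]
t=54: [77, 59, 59, 77]
t=55: [56, 44, 44, 56]
t=56: [93, 69, 69, 93]
t=57: [115, 115, 115, 115]
t=58: [104, 104, 104, 104]
t=59: [49, 49, 49, 49]
t=60: [16, 16, 16, 16]
t=61: [93, 93, 93, 93]
t=62: [115, 115, 115, 115]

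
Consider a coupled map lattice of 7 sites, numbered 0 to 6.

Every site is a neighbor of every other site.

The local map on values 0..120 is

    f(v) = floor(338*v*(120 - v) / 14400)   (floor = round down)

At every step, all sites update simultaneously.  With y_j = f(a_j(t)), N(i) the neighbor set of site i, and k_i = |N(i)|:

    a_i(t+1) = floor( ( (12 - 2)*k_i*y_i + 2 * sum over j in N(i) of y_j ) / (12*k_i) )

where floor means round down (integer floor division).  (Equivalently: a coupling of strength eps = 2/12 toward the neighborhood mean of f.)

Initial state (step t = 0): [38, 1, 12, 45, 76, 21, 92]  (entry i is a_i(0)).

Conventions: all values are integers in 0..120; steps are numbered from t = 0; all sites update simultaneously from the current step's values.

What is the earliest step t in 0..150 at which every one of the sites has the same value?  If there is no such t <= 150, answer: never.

Simulating step by step:
t=0: [38, 1, 12, 45, 76, 21, 92]  (not all equal)
t=1: [69, 11, 34, 73, 73, 48, 58]  (not all equal)
t=2: [80, 36, 68, 78, 78, 79, 81]  (not all equal)
t=3: [75, 71, 80, 75, 75, 75, 74]  (not all equal)
t=4: [78, 80, 75, 78, 78, 78, 78]  (not all equal)
t=5: [76, 75, 78, 76, 76, 76, 76]  (not all equal)
t=6: [77, 78, 76, 77, 77, 77, 77]  (not all equal)
t=7: [77, 76, 77, 77, 77, 77, 77]  (not all equal)
t=8: [77, 77, 77, 77, 77, 77, 77]  (all equal)

Answer: 8
Key observation: Synchronization is absorbing here: once all sites are equal they stay equal, and step 8 is the first all-equal step.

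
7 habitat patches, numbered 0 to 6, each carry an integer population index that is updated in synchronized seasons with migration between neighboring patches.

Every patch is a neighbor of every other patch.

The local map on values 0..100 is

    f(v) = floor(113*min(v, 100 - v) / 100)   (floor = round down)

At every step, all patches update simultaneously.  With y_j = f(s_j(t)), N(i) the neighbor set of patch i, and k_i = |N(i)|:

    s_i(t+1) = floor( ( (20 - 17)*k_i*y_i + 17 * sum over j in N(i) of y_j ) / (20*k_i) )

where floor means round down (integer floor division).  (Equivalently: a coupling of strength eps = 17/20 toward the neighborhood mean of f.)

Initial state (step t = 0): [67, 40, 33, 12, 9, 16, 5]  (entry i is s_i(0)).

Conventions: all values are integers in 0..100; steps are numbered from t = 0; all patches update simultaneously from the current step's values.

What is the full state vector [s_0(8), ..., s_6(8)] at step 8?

Simulating step by step:
t=0: [67, 40, 33, 12, 9, 16, 5]
t=1: [23, 23, 23, 23, 23, 23, 23]
t=2: [25, 25, 25, 25, 25, 25, 25]
t=3: [28, 28, 28, 28, 28, 28, 28]
t=4: [31, 31, 31, 31, 31, 31, 31]
t=5: [35, 35, 35, 35, 35, 35, 35]
t=6: [39, 39, 39, 39, 39, 39, 39]
t=7: [44, 44, 44, 44, 44, 44, 44]
t=8: [49, 49, 49, 49, 49, 49, 49]

Answer: [49, 49, 49, 49, 49, 49, 49]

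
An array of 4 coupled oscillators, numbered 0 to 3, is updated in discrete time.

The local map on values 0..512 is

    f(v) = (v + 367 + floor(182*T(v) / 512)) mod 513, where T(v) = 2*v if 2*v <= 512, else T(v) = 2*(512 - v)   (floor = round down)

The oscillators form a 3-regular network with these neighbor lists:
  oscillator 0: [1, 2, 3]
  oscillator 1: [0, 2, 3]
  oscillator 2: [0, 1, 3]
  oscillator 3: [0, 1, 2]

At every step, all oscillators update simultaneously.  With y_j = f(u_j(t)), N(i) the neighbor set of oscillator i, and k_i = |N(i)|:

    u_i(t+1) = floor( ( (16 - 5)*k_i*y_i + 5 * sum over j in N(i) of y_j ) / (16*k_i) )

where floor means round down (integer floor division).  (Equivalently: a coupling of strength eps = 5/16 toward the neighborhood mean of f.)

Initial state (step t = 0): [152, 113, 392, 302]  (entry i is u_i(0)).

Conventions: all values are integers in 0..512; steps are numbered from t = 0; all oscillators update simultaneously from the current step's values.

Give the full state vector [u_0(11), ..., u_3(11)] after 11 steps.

Simulating step by step:
t=0: [152, 113, 392, 302]
t=1: [149, 110, 276, 260]
t=2: [140, 101, 250, 248]
t=3: [124, 85, 234, 232]
t=4: [151, 411, 260, 258]
t=5: [172, 303, 278, 277]
t=6: [195, 287, 283, 283]
t=7: [222, 288, 287, 287]
t=8: [254, 293, 293, 293]
t=9: [292, 300, 300, 300]
t=10: [302, 303, 303, 303]
t=11: [305, 305, 305, 305]

Answer: [305, 305, 305, 305]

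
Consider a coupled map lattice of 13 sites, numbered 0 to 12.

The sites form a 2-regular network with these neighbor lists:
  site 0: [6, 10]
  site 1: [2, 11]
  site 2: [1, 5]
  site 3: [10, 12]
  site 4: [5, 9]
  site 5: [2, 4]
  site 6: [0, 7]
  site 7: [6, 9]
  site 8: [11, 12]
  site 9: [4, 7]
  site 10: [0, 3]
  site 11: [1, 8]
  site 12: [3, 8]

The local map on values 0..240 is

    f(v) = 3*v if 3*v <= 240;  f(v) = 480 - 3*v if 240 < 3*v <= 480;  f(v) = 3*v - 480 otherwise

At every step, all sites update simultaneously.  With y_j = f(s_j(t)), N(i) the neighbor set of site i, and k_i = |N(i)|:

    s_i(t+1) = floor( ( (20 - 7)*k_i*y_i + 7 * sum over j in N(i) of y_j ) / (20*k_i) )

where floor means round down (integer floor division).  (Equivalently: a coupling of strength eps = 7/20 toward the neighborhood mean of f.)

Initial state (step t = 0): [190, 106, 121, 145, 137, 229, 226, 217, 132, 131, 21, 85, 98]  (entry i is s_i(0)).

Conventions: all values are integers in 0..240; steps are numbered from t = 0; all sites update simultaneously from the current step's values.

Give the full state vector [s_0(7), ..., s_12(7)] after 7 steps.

Simulating step by step:
t=0: [190, 106, 121, 145, 137, 229, 226, 217, 132, 131, 21, 85, 98]
t=1: [104, 165, 140, 72, 96, 167, 174, 161, 126, 98, 64, 189, 143]
t=2: [150, 35, 45, 182, 161, 57, 57, 41, 90, 155, 192, 77, 88]
t=3: [66, 132, 136, 97, 34, 135, 137, 112, 214, 31, 79, 205, 188]
t=4: [182, 90, 74, 179, 95, 79, 104, 121, 143, 103, 221, 130, 116]
t=5: [104, 191, 222, 92, 198, 227, 141, 135, 72, 165, 140, 104, 104]
t=6: [129, 122, 172, 172, 111, 183, 79, 61, 199, 42, 104, 163, 182]
t=7: [131, 81, 55, 64, 129, 76, 202, 182, 89, 139, 131, 46, 69]

Answer: [131, 81, 55, 64, 129, 76, 202, 182, 89, 139, 131, 46, 69]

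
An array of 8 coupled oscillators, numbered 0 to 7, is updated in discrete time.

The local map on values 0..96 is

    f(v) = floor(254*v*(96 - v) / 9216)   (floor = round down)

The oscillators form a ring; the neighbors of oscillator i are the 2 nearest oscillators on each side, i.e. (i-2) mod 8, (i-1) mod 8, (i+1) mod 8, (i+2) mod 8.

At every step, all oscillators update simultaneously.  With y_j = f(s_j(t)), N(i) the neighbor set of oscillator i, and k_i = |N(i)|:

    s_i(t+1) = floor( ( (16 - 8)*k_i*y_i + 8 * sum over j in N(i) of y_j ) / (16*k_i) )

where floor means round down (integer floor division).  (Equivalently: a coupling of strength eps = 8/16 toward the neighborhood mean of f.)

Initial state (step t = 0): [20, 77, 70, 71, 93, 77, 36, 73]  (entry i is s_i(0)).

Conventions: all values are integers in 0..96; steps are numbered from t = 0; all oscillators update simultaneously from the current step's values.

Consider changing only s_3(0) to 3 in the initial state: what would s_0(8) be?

Answer: s_0(8) = 59
Key observation: This trace re-runs the system from the modified initial state.

Derivation:
t=0: [20, 77, 70, 3, 93, 77, 36, 73]
t=1: [44, 38, 36, 20, 23, 34, 46, 45]
t=2: [62, 58, 55, 48, 50, 55, 60, 62]
t=3: [58, 60, 61, 62, 62, 61, 59, 58]
t=4: [59, 59, 58, 58, 58, 58, 59, 59]
t=5: [60, 60, 60, 60, 60, 60, 60, 60]
t=6: [59, 59, 59, 59, 59, 59, 59, 59]
t=7: [60, 60, 60, 60, 60, 60, 60, 60]
t=8: [59, 59, 59, 59, 59, 59, 59, 59]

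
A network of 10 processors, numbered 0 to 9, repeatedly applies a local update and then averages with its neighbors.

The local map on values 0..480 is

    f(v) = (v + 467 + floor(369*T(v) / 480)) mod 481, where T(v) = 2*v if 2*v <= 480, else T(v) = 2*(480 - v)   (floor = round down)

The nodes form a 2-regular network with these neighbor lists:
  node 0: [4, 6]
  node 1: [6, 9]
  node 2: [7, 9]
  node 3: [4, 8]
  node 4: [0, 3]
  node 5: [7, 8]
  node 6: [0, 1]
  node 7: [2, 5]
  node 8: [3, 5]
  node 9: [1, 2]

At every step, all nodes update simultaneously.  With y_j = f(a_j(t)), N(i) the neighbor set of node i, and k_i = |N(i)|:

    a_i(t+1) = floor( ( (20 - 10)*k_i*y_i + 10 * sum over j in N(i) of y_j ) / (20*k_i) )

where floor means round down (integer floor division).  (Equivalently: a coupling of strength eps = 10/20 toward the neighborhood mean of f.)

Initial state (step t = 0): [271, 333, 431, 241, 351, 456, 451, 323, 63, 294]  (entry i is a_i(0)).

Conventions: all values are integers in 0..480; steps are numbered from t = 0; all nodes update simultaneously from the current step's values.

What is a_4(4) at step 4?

Simulating step by step:
t=0: [271, 333, 431, 241, 351, 456, 451, 323, 63, 294]
t=1: [62, 53, 43, 106, 79, 292, 40, 156, 220, 60]
t=2: [139, 116, 177, 189, 192, 154, 109, 235, 116, 122]
t=3: [352, 279, 316, 420, 437, 283, 285, 253, 350, 326]
t=4: [50, 85, 80, 24, 21, 85, 81, 94, 53, 75]

Answer: a_4(4) = 21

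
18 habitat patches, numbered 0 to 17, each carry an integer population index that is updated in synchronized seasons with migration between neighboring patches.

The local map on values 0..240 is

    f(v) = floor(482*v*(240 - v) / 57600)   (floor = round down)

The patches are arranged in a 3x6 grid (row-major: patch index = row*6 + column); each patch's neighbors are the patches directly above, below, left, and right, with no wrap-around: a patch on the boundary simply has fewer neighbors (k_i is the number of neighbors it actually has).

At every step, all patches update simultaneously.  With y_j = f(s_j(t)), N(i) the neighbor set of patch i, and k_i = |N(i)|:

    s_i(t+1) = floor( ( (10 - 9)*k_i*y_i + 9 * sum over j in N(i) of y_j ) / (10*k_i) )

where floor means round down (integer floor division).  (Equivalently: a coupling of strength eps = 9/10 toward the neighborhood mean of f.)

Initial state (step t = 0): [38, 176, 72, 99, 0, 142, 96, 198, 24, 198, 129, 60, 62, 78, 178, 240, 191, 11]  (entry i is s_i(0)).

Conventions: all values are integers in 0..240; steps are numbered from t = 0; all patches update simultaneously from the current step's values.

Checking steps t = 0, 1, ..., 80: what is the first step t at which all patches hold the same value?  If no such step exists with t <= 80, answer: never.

Simulating step by step:
t=0: [38, 176, 72, 99, 0, 142, 96, 198, 24, 198, 129, 60, 62, 78, 178, 240, 191, 11]  (not all equal)
t=1: [100, 79, 86, 62, 105, 52, 79, 87, 78, 69, 65, 85, 108, 86, 53, 71, 49, 77]  (not all equal)
t=2: [107, 112, 101, 107, 92, 110, 114, 107, 100, 98, 100, 95, 109, 104, 102, 87, 97, 95]  (not all equal)
t=3: [119, 118, 118, 115, 117, 114, 119, 118, 117, 116, 115, 116, 119, 118, 115, 115, 114, 115]  (not all equal)
t=4: [120, 120, 120, 120, 120, 120, 120, 120, 120, 120, 120, 120, 120, 120, 120, 120, 120, 120]  (all equal)

Answer: 4
Key observation: Synchronization is absorbing here: once all patches are equal they stay equal, and step 4 is the first all-equal step.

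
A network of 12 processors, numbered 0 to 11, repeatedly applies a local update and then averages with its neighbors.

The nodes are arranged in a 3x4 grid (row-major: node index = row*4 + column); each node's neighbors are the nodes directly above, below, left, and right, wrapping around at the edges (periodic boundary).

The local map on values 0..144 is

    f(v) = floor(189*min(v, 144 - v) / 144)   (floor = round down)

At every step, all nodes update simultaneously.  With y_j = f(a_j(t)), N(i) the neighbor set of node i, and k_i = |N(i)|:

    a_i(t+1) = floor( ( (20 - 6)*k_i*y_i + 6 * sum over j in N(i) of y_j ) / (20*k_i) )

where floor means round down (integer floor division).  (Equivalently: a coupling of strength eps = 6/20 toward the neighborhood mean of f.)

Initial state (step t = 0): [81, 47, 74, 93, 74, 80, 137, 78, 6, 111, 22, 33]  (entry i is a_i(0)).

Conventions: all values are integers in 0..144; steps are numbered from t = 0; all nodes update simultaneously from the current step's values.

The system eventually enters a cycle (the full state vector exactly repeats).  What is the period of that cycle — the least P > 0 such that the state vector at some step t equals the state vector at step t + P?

Simulating step by step:
t=0: [81, 47, 74, 93, 74, 80, 137, 78, 6, 111, 22, 33]
t=1: [74, 65, 76, 68, 83, 74, 27, 75, 24, 43, 33, 44]
t=2: [85, 84, 81, 86, 78, 82, 47, 82, 43, 57, 47, 58]
t=3: [76, 78, 78, 76, 82, 79, 65, 79, 62, 72, 64, 73]
t=4: [87, 86, 86, 88, 82, 85, 85, 85, 83, 91, 85, 90]
t=5: [75, 75, 75, 73, 79, 76, 76, 76, 78, 71, 75, 72]
t=6: [89, 90, 90, 92, 86, 89, 89, 89, 87, 91, 90, 92]
t=7: [72, 70, 70, 68, 74, 71, 71, 71, 73, 69, 69, 68]
t=8: [93, 91, 90, 89, 91, 92, 92, 92, 92, 90, 90, 89]
t=9: [67, 68, 69, 71, 68, 68, 68, 68, 68, 69, 70, 71]
t=10: [87, 89, 90, 92, 88, 89, 89, 89, 89, 89, 90, 92]
t=11: [73, 72, 70, 68, 72, 72, 71, 71, 71, 71, 70, 68]
t=12: [92, 93, 91, 89, 93, 93, 92, 92, 92, 93, 91, 89]
t=13: [68, 66, 68, 71, 66, 66, 68, 68, 68, 66, 68, 71]
t=14: [88, 86, 89, 92, 86, 86, 88, 89, 88, 86, 89, 92]
t=15: [73, 75, 72, 68, 75, 75, 73, 71, 73, 75, 72, 68]
t=16: [92, 90, 93, 89, 90, 90, 92, 92, 92, 90, 93, 89]
t=17: [68, 69, 66, 70, 69, 69, 67, 68, 68, 69, 66, 70]
t=18: [89, 89, 86, 90, 89, 89, 87, 89, 89, 89, 86, 90]
t=19: [71, 72, 75, 70, 72, 72, 74, 71, 71, 72, 75, 70]
t=20: [93, 93, 90, 91, 93, 93, 91, 92, 93, 93, 90, 91]
t=21: [66, 66, 69, 68, 66, 66, 68, 68, 66, 66, 69, 68]
t=22: [86, 86, 89, 88, 86, 86, 88, 88, 86, 86, 89, 88]
t=23: [75, 75, 72, 73, 75, 75, 73, 73, 75, 75, 72, 73]
t=24: [90, 90, 93, 92, 90, 90, 92, 92, 90, 90, 93, 92]
t=25: [69, 69, 66, 68, 69, 69, 67, 68, 69, 69, 66, 68]
t=26: [89, 89, 86, 88, 89, 89, 87, 88, 89, 89, 86, 88]
t=27: [72, 72, 75, 73, 72, 72, 74, 73, 72, 72, 75, 73]
t=28: [93, 93, 90, 92, 93, 93, 91, 92, 93, 93, 90, 92]
t=29: [66, 66, 69, 68, 66, 66, 68, 67, 66, 66, 69, 68]
t=30: [86, 86, 89, 88, 86, 86, 88, 87, 86, 86, 89, 88]
t=31: [75, 75, 72, 73, 75, 75, 73, 73, 75, 75, 72, 73]

Answer: 8
Key observation: The state at step 23, [75, 75, 72, 73, 75, 75, 73, 73, 75, 75, 72, 73], reappears at step 31 — and no state repeats earlier — so the cycle the system enters has period 8.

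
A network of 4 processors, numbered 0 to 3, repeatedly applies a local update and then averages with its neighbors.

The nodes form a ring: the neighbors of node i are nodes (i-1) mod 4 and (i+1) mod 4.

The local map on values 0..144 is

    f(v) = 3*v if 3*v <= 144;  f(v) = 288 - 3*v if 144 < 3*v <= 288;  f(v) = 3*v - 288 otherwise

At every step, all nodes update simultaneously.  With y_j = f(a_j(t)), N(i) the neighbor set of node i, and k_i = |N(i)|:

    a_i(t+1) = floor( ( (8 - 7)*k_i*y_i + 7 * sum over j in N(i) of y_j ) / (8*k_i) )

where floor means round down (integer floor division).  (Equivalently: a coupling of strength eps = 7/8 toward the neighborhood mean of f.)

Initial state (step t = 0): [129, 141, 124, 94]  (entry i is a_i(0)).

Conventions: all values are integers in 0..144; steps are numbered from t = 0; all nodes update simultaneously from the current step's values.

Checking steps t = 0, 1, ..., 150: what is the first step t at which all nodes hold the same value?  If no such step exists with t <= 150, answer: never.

Simulating step by step:
t=0: [129, 141, 124, 94]  (not all equal)
t=1: [74, 96, 72, 80]  (not all equal)
t=2: [29, 60, 30, 66]  (not all equal)
t=3: [97, 90, 97, 88]  (not all equal)
t=4: [18, 4, 18, 5]  (not all equal)
t=5: [18, 48, 18, 49]  (not all equal)
t=6: [131, 65, 131, 64]  (not all equal)
t=7: [95, 103, 95, 103]  (not all equal)
t=8: [18, 5, 18, 5]  (not all equal)
t=9: [19, 49, 19, 49]  (not all equal)
t=10: [130, 67, 130, 67]  (not all equal)
t=11: [88, 100, 88, 100]  (not all equal)
t=12: [13, 22, 13, 22]  (not all equal)
t=13: [62, 42, 62, 42]  (not all equal)
t=14: [123, 105, 123, 105]  (not all equal)
t=15: [33, 74, 33, 74]  (not all equal)
t=16: [70, 94, 70, 94]  (not all equal)
t=17: [15, 69, 15, 69]  (not all equal)
t=18: [76, 49, 76, 49]  (not all equal)
t=19: [130, 70, 130, 70]  (not all equal)
t=20: [81, 99, 81, 99]  (not all equal)
t=21: [13, 40, 13, 40]  (not all equal)
t=22: [109, 49, 109, 49]  (not all equal)
t=23: [128, 51, 128, 51]  (not all equal)
t=24: [130, 100, 130, 100]  (not all equal)
t=25: [23, 90, 23, 90]  (not all equal)
t=26: [24, 62, 24, 62]  (not all equal)
t=27: [98, 75, 98, 75]  (not all equal)
t=28: [55, 13, 55, 13]  (not all equal)
t=29: [49, 112, 49, 112]  (not all equal)
t=30: [59, 129, 59, 129]  (not all equal)
t=31: [100, 109, 100, 109]  (not all equal)
t=32: [35, 15, 35, 15]  (not all equal)
t=33: [52, 97, 52, 97]  (not all equal)
t=34: [19, 115, 19, 115]  (not all equal)
t=35: [57, 57, 57, 57]  (all equal)

Answer: 35
Key observation: Synchronization is absorbing here: once all nodes are equal they stay equal, and step 35 is the first all-equal step.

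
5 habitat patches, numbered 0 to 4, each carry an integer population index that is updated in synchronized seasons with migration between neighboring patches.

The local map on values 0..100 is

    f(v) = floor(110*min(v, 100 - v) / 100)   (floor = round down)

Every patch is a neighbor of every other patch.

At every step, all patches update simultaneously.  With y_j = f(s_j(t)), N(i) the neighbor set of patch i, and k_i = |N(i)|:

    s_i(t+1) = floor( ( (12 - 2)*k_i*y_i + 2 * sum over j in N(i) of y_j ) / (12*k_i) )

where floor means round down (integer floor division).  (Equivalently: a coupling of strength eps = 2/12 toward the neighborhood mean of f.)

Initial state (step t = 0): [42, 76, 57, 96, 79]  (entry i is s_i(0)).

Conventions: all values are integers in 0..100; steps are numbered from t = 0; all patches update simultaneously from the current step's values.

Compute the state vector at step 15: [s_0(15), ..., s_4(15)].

Simulating step by step:
t=0: [42, 76, 57, 96, 79]
t=1: [42, 26, 43, 9, 24]
t=2: [42, 28, 43, 13, 27]
t=3: [43, 30, 44, 18, 29]
t=4: [44, 33, 45, 22, 31]
t=5: [45, 36, 46, 26, 34]
t=6: [47, 39, 48, 30, 37]
t=7: [49, 42, 50, 35, 40]
t=8: [51, 46, 53, 39, 44]
t=9: [52, 49, 50, 43, 48]
t=10: [51, 52, 54, 48, 51]
t=11: [52, 52, 50, 52, 52]
t=12: [52, 52, 54, 52, 52]
t=13: [51, 51, 50, 51, 51]
t=14: [53, 53, 54, 53, 53]
t=15: [50, 50, 50, 50, 50]

Answer: [50, 50, 50, 50, 50]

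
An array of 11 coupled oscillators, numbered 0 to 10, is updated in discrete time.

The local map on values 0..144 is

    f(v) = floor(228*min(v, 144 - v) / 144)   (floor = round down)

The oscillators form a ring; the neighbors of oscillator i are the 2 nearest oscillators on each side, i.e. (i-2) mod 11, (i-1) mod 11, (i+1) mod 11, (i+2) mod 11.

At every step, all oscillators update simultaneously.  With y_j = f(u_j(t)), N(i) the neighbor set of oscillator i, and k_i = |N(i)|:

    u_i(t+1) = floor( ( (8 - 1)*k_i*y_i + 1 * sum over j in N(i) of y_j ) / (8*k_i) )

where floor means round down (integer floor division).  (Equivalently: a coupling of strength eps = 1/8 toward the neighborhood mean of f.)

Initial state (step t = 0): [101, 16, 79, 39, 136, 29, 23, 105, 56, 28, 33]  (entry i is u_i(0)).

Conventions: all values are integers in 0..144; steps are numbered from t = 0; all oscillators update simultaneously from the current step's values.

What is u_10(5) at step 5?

Simulating step by step:
t=0: [101, 16, 79, 39, 136, 29, 23, 105, 56, 28, 33]
t=1: [66, 30, 94, 59, 18, 44, 37, 60, 83, 46, 52]
t=2: [99, 52, 77, 88, 33, 68, 59, 92, 93, 74, 81]
t=3: [74, 83, 101, 87, 57, 103, 91, 83, 82, 106, 97]
t=4: [105, 94, 71, 88, 88, 67, 83, 93, 95, 64, 76]
t=5: [65, 80, 107, 89, 89, 103, 94, 81, 79, 98, 103]

Answer: u_10(5) = 103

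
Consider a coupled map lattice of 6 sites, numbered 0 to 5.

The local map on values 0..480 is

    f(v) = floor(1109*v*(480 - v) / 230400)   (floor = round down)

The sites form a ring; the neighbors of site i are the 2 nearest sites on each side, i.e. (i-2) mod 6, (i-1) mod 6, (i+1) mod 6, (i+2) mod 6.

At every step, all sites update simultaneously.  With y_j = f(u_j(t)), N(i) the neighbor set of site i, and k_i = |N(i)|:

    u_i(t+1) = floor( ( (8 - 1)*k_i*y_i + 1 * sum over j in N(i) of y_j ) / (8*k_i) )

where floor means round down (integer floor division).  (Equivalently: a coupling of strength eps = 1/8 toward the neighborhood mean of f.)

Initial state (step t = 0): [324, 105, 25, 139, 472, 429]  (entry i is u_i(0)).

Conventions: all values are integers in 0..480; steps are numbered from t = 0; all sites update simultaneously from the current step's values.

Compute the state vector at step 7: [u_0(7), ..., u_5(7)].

Answer: [272, 272, 272, 272, 272, 272]

Derivation:
t=0: [324, 105, 25, 139, 472, 429]
t=1: [224, 185, 68, 210, 35, 113]
t=2: [262, 256, 144, 258, 92, 201]
t=3: [269, 274, 234, 270, 182, 266]
t=4: [272, 271, 276, 271, 262, 272]
t=5: [272, 271, 271, 272, 273, 272]
t=6: [272, 272, 272, 272, 272, 272]
t=7: [272, 272, 272, 272, 272, 272]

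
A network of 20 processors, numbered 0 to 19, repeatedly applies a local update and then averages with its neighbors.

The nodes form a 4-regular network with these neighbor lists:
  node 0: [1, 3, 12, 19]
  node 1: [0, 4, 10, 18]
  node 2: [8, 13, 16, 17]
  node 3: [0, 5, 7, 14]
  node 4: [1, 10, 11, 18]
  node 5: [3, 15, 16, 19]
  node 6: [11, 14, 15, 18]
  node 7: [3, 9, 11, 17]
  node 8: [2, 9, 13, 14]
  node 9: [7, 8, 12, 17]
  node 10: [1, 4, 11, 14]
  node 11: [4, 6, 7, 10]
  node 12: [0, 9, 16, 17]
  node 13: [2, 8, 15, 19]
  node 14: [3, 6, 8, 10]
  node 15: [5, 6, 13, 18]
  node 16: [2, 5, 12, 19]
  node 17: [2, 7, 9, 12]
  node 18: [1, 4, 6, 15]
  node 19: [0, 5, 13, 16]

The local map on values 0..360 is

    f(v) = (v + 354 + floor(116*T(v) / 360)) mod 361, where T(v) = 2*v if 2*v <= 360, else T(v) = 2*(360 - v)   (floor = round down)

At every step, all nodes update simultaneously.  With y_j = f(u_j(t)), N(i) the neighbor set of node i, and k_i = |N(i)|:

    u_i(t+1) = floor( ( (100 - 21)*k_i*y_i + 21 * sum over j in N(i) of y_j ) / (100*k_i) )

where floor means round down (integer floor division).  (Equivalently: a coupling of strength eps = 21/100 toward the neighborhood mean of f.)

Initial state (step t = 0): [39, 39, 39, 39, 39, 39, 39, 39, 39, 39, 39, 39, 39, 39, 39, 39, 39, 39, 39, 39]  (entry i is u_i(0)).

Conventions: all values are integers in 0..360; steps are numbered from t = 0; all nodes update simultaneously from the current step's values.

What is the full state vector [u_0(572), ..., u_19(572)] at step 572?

Answer: [348, 348, 348, 348, 348, 348, 348, 348, 348, 348, 348, 348, 348, 348, 348, 348, 348, 348, 348, 348]
Key observation: The state at step 9, [348, 348, 348, 348, 348, 348, 348, 348, 348, 348, 348, 348, 348, 348, 348, 348, 348, 348, 348, 348], reappears at step 10: the system is in a cycle of period 1 from step 9 on.  Therefore the state at step 572 equals the state at step 9 + ((572 - 9) mod 1) = 9, which is [348, 348, 348, 348, 348, 348, 348, 348, 348, 348, 348, 348, 348, 348, 348, 348, 348, 348, 348, 348].

Derivation:
t=0: [39, 39, 39, 39, 39, 39, 39, 39, 39, 39, 39, 39, 39, 39, 39, 39, 39, 39, 39, 39]
t=1: [57, 57, 57, 57, 57, 57, 57, 57, 57, 57, 57, 57, 57, 57, 57, 57, 57, 57, 57, 57]
t=2: [86, 86, 86, 86, 86, 86, 86, 86, 86, 86, 86, 86, 86, 86, 86, 86, 86, 86, 86, 86]
t=3: [134, 134, 134, 134, 134, 134, 134, 134, 134, 134, 134, 134, 134, 134, 134, 134, 134, 134, 134, 134]
t=4: [213, 213, 213, 213, 213, 213, 213, 213, 213, 213, 213, 213, 213, 213, 213, 213, 213, 213, 213, 213]
t=5: [300, 300, 300, 300, 300, 300, 300, 300, 300, 300, 300, 300, 300, 300, 300, 300, 300, 300, 300, 300]
t=6: [331, 331, 331, 331, 331, 331, 331, 331, 331, 331, 331, 331, 331, 331, 331, 331, 331, 331, 331, 331]
t=7: [342, 342, 342, 342, 342, 342, 342, 342, 342, 342, 342, 342, 342, 342, 342, 342, 342, 342, 342, 342]
t=8: [346, 346, 346, 346, 346, 346, 346, 346, 346, 346, 346, 346, 346, 346, 346, 346, 346, 346, 346, 346]
t=9: [348, 348, 348, 348, 348, 348, 348, 348, 348, 348, 348, 348, 348, 348, 348, 348, 348, 348, 348, 348]
t=10: [348, 348, 348, 348, 348, 348, 348, 348, 348, 348, 348, 348, 348, 348, 348, 348, 348, 348, 348, 348]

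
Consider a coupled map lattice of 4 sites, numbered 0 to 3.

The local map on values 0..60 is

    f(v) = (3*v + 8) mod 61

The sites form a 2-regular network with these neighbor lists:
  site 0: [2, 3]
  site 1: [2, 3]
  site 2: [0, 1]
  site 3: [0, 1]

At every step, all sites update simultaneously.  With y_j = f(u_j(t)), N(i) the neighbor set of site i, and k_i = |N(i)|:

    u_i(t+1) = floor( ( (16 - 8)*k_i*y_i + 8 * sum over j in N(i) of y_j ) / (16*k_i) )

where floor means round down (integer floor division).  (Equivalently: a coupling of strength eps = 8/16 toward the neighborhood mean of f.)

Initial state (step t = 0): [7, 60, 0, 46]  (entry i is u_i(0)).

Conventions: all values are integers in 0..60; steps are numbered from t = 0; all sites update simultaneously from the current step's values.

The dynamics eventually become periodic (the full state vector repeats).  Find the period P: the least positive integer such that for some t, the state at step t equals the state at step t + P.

Simulating step by step:
t=0: [7, 60, 0, 46]
t=1: [22, 10, 12, 20]
t=2: [19, 31, 34, 16]
t=3: [28, 46, 35, 39]
t=4: [29, 25, 39, 15]
t=5: [31, 25, 15, 40]
t=6: [34, 25, 42, 18]
t=7: [27, 14, 23, 18]
t=8: [18, 29, 27, 20]
t=9: [9, 25, 22, 12]
t=10: [31, 25, 20, 36]
t=11: [35, 26, 19, 43]
t=12: [30, 17, 21, 26]
t=13: [27, 38, 29, 36]
t=14: [36, 22, 24, 34]
t=15: [44, 23, 26, 41]
t=16: [17, 16, 21, 13]
t=17: [43, 42, 33, 52]
t=18: [29, 28, 29, 27]
t=19: [32, 31, 33, 30]
t=20: [42, 40, 43, 39]
t=21: [10, 7, 12, 6]
t=22: [36, 32, 38, 29]
t=23: [36, 30, 24, 41]
t=24: [34, 25, 32, 27]
t=25: [42, 28, 39, 31]
t=26: [16, 26, 12, 30]
t=27: [48, 32, 42, 38]
t=28: [18, 24, 24, 18]
t=29: [5, 14, 14, 5]
t=30: [29, 43, 43, 29]
t=31: [29, 19, 19, 29]
t=32: [26, 11, 11, 26]
t=33: [29, 37, 37, 29]
t=34: [40, 52, 52, 40]
t=35: [15, 33, 33, 15]
t=36: [51, 47, 47, 51]
t=37: [36, 30, 30, 36]
t=38: [50, 41, 41, 50]
t=39: [29, 15, 15, 29]
t=40: [38, 48, 48, 38]
t=41: [7, 22, 22, 7]
t=42: [25, 17, 17, 25]
t=43: [31, 49, 49, 31]
t=44: [38, 34, 34, 38]
t=45: [12, 36, 36, 12]
t=46: [46, 52, 52, 46]
t=47: [28, 37, 37, 28]
t=48: [37, 51, 51, 37]
t=49: [53, 43, 43, 53]
t=50: [37, 22, 22, 37]
t=51: [46, 24, 24, 46]
t=52: [22, 20, 20, 22]
t=53: [11, 8, 8, 11]
t=54: [38, 34, 34, 38]

Answer: 10
Key observation: The state at step 44, [38, 34, 34, 38], reappears at step 54 — and no state repeats earlier — so the cycle the system enters has period 10.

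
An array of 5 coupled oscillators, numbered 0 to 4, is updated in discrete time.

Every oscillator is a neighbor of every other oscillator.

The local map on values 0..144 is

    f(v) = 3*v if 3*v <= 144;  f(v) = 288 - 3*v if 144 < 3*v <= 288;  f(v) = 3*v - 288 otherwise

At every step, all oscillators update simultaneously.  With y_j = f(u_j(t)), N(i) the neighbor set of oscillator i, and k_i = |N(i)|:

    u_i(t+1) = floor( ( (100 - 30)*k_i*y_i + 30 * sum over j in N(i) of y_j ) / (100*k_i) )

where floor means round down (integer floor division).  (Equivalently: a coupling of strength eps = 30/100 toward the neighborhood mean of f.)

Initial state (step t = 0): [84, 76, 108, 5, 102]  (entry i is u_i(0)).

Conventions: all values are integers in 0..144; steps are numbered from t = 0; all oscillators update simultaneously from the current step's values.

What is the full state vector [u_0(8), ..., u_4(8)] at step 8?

Simulating step by step:
t=0: [84, 76, 108, 5, 102]
t=1: [34, 49, 34, 21, 23]
t=2: [99, 123, 99, 75, 78]
t=3: [21, 66, 21, 55, 49]
t=4: [75, 92, 75, 112, 124]
t=5: [59, 27, 59, 50, 72]
t=6: [107, 89, 107, 124, 83]
t=7: [36, 28, 36, 68, 40]
t=8: [105, 90, 105, 90, 112]

Answer: [105, 90, 105, 90, 112]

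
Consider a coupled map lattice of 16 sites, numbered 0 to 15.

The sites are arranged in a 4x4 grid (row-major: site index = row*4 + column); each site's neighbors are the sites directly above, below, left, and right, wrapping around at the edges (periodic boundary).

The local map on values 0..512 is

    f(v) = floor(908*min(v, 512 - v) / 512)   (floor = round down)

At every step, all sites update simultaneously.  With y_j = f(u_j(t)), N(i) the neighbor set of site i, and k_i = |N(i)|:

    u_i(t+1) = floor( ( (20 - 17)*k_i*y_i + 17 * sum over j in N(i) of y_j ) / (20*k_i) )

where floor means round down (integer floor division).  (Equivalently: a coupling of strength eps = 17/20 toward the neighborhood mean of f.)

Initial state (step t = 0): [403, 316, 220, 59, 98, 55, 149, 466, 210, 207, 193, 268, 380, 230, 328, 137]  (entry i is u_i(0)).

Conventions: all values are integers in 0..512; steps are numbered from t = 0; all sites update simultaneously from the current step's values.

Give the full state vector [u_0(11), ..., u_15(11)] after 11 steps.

Simulating step by step:
t=0: [403, 316, 220, 59, 98, 55, 149, 466, 210, 207, 193, 268, 380, 230, 328, 137]
t=1: [211, 283, 279, 208, 183, 259, 232, 218, 312, 313, 346, 285, 293, 331, 342, 269]
t=2: [371, 391, 377, 395, 380, 384, 389, 377, 364, 353, 355, 371, 372, 355, 354, 374]
t=3: [229, 243, 231, 237, 242, 235, 241, 229, 254, 264, 260, 254, 256, 259, 262, 245]
t=4: [429, 421, 426, 414, 420, 428, 420, 427, 444, 439, 440, 436, 437, 442, 435, 440]
t=5: [155, 145, 157, 148, 144, 153, 147, 157, 136, 129, 138, 131, 130, 137, 133, 141]
t=6: [254, 264, 257, 268, 264, 253, 266, 256, 236, 246, 239, 250, 248, 238, 250, 241]
t=7: [439, 442, 439, 443, 441, 439, 443, 439, 436, 428, 437, 432, 430, 436, 432, 437]
t=8: [129, 129, 127, 128, 129, 129, 128, 127, 138, 134, 137, 133, 134, 138, 133, 136]
t=9: [229, 230, 228, 229, 230, 229, 229, 228, 235, 239, 234, 237, 238, 235, 237, 234]
t=10: [409, 407, 408, 406, 407, 410, 406, 408, 417, 414, 416, 413, 414, 417, 413, 416]
t=11: [182, 179, 183, 181, 179, 182, 180, 183, 175, 171, 176, 173, 172, 175, 173, 176]

Answer: [182, 179, 183, 181, 179, 182, 180, 183, 175, 171, 176, 173, 172, 175, 173, 176]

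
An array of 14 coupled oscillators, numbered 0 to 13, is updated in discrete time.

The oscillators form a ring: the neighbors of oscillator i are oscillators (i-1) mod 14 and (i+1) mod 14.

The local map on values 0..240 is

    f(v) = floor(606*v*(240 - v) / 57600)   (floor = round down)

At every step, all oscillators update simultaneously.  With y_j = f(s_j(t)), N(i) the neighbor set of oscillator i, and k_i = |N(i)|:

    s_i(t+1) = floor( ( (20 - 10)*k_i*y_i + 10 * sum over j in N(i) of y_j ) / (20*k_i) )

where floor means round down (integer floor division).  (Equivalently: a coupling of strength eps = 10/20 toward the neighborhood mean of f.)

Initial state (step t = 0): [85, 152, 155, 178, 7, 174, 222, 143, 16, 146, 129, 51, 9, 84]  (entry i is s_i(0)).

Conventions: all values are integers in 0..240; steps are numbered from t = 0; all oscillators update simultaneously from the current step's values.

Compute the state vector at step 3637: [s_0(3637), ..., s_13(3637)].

Answer: [144, 144, 144, 145, 145, 145, 145, 145, 144, 144, 144, 145, 145, 145]
Key observation: The state at step 5, [144, 144, 144, 145, 145, 145, 145, 145, 144, 144, 144, 145, 145, 145], reappears at step 7: the system is in a cycle of period 2 from step 5 on.  Therefore the state at step 3637 equals the state at step 5 + ((3637 - 5) mod 2) = 5, which is [144, 144, 144, 145, 145, 145, 145, 145, 144, 144, 144, 145, 145, 145].

Derivation:
t=0: [85, 152, 155, 178, 7, 174, 222, 143, 16, 146, 129, 51, 9, 84]
t=1: [138, 139, 133, 96, 67, 74, 87, 92, 90, 118, 136, 93, 70, 108]
t=2: [148, 147, 147, 140, 129, 129, 138, 142, 144, 148, 147, 139, 135, 142]
t=3: [143, 143, 144, 146, 149, 149, 148, 146, 144, 143, 144, 146, 147, 146]
t=4: [144, 145, 144, 143, 142, 142, 143, 144, 144, 145, 144, 144, 143, 144]
t=5: [144, 144, 144, 145, 145, 145, 145, 145, 144, 144, 144, 145, 145, 145]
t=6: [144, 145, 144, 144, 144, 144, 144, 144, 144, 145, 144, 144, 144, 144]
t=7: [144, 144, 144, 145, 145, 145, 145, 145, 144, 144, 144, 145, 145, 145]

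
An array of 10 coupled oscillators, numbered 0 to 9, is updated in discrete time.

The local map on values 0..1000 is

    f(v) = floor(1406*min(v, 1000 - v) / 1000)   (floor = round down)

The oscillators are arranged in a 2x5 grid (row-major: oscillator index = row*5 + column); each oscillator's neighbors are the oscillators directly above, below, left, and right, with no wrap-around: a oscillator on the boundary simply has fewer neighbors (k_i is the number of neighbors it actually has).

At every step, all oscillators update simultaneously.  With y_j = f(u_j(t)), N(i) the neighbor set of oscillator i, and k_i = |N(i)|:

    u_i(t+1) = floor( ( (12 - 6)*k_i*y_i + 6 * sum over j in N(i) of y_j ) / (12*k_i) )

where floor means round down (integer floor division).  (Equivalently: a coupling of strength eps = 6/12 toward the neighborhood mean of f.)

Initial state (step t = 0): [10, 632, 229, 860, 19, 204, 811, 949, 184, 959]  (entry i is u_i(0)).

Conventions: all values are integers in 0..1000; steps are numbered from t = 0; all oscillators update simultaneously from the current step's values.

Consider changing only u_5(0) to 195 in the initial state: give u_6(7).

Simulating step by step:
t=0: [10, 632, 229, 860, 19, 195, 811, 949, 184, 959]
t=1: [204, 358, 291, 198, 76, 206, 276, 176, 183, 99]
t=2: [341, 432, 375, 267, 157, 313, 367, 299, 239, 160]
t=3: [501, 557, 497, 368, 259, 468, 502, 439, 337, 251]
t=4: [670, 660, 641, 514, 399, 679, 666, 620, 484, 385]
t=5: [463, 478, 534, 632, 586, 458, 478, 542, 633, 580]
t=6: [653, 665, 632, 550, 567, 652, 662, 628, 549, 569]
t=7: [483, 482, 529, 609, 613, 485, 484, 532, 610, 613]

Answer: u_6(7) = 484
Key observation: This trace re-runs the system from the modified initial state.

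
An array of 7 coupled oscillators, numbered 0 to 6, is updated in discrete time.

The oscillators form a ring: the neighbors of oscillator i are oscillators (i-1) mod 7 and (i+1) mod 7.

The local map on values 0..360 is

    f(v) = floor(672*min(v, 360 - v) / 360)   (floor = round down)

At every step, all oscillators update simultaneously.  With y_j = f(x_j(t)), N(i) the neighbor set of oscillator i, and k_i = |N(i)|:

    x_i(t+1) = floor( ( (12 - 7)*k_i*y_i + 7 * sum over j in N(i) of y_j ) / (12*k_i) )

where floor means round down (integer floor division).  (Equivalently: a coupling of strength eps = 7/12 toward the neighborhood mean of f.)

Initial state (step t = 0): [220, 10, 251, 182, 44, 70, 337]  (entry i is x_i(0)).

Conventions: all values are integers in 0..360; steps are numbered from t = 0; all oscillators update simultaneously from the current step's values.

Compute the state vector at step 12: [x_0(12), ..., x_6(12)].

Simulating step by step:
t=0: [220, 10, 251, 182, 44, 70, 337]
t=1: [126, 142, 186, 221, 168, 90, 131]
t=2: [246, 273, 287, 293, 254, 232, 219]
t=3: [212, 169, 140, 149, 187, 233, 240]
t=4: [272, 287, 281, 285, 284, 258, 242]
t=5: [172, 147, 141, 142, 155, 184, 194]
t=6: [303, 284, 266, 271, 293, 311, 318]
t=7: [108, 140, 162, 156, 127, 97, 89]
t=8: [208, 255, 286, 278, 236, 192, 180]
t=9: [273, 204, 159, 171, 232, 295, 313]
t=10: [177, 254, 301, 288, 227, 145, 118]
t=11: [259, 210, 142, 160, 221, 249, 266]
t=12: [211, 248, 279, 277, 255, 212, 188]

Answer: [211, 248, 279, 277, 255, 212, 188]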